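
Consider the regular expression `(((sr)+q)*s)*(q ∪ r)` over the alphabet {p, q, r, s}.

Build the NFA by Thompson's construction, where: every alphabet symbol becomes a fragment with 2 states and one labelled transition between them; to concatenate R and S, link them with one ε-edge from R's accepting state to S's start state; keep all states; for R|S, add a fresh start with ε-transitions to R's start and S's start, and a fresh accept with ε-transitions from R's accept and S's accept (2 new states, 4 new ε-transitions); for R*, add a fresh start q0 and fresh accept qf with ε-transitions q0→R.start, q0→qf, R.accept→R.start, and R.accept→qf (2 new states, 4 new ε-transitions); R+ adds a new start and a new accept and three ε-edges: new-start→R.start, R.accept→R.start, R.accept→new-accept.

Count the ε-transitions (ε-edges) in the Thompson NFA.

19

Bottom-up over the parse tree:
Each of the 6 symbol leaves contributes 0 ε-transitions.
  sr = 1 ε-transition
  (sr)+ = 4 ε-transitions
  (sr)+q = 5 ε-transitions
  ((sr)+q)* = 9 ε-transitions
  ((sr)+q)*s = 10 ε-transitions
  (((sr)+q)*s)* = 14 ε-transitions
  q ∪ r = 4 ε-transitions
  (((sr)+q)*s)*(q ∪ r) = 19 ε-transitions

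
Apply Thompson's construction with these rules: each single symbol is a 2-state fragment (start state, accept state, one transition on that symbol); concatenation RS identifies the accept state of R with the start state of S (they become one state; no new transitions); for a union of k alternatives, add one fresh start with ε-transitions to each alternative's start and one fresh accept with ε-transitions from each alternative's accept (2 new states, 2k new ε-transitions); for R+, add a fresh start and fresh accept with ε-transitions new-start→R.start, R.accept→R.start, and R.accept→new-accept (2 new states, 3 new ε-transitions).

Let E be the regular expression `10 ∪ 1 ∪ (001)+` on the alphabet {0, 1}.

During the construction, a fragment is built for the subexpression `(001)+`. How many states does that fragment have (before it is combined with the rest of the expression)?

6

Fragment for `(001)+`:
Each of the 3 symbol leaves contributes a 2-state fragment.
  001 = 4 states
  (001)+ = 6 states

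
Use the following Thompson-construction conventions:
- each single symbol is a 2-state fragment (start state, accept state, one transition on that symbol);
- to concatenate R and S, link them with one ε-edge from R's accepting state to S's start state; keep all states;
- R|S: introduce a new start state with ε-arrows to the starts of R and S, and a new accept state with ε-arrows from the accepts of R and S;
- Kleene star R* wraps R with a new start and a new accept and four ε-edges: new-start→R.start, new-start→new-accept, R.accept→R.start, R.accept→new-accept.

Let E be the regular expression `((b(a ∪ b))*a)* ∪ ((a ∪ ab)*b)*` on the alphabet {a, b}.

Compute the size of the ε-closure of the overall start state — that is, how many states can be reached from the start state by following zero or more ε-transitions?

16

Compute the ε-closure size of each fragment's start state recursively; a symbol fragment's start has no outgoing ε-edge, so its closure is just itself (size 1).
  a ∪ b : new start ε-reaches every alternative's start; none of them accept ε, so the new accept is not reached: C = 1 + 1 + 1 = 3
  b(a ∪ b) : same as the first factor's closure: C = 1
  (b(a ∪ b))* : new start has ε-edges to the inner start and to the new accept, so C = 2 + 1 = 3
  (b(a ∪ b))*a : C = 3 + 1 = 4 (closure spills across the concat boundary because the left factor accepts ε)
  ((b(a ∪ b))*a)* : the star's fresh start ε-reaches both the body's start and the fresh accept: C = 2 + 4 = 6
  ab : same as the first factor's closure: C = 1
  a ∪ ab : new start ε-reaches every alternative's start; none of them accept ε, so the new accept is not reached: C = 1 + 1 + 1 = 3
  (a ∪ ab)* : C = 1 (new start) + 3 (body) + 1 (new accept) = 5
  (a ∪ ab)*b : C = 5 + 1 = 6 (closure spills across the concat boundary because the left factor accepts ε)
  ((a ∪ ab)*b)* : the star's fresh start ε-reaches both the body's start and the fresh accept: C = 2 + 6 = 8
  ((b(a ∪ b))*a)* ∪ ((a ∪ ab)*b)* : C = 1 (new start) + (6 + 8) + 1 (new accept, since some branch ε-reaches its own accept) = 16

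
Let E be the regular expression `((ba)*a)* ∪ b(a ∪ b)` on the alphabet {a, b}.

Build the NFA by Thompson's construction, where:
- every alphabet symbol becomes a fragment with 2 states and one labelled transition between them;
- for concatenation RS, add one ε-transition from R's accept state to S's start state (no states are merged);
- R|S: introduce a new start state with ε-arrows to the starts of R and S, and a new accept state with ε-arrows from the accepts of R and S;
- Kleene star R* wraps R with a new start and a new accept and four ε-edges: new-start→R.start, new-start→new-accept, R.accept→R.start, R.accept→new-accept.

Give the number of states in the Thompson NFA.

20

By structural recursion:
Each of the 6 symbol leaves contributes a 2-state fragment.
  ba — 4 states
  (ba)* — 6 states
  (ba)*a — 8 states
  ((ba)*a)* — 10 states
  a ∪ b — 6 states
  b(a ∪ b) — 8 states
  ((ba)*a)* ∪ b(a ∪ b) — 20 states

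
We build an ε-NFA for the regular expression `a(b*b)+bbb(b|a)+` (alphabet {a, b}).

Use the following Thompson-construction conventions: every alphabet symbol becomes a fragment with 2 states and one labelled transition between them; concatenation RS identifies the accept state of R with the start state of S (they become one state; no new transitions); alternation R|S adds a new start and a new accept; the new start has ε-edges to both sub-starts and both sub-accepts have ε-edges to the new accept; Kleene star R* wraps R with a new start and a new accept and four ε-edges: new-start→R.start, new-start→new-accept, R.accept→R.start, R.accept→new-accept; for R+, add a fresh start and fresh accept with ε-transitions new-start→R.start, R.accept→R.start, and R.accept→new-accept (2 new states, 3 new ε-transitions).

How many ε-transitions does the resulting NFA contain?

14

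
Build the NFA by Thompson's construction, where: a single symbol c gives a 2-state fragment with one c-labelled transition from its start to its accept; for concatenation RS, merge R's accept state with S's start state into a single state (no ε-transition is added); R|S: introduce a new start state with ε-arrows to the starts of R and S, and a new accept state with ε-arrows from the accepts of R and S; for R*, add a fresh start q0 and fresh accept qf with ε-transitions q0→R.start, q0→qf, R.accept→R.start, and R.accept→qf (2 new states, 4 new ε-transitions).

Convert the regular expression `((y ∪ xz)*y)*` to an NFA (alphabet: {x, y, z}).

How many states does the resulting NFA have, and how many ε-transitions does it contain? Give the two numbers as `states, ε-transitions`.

12, 12

Building bottom-up:
Each of the 4 symbol leaves contributes 2 states and 0 ε-transitions.
  xz = 3 states, 0 ε-transitions
  y ∪ xz = 7 states, 4 ε-transitions
  (y ∪ xz)* = 9 states, 8 ε-transitions
  (y ∪ xz)*y = 10 states, 8 ε-transitions
  ((y ∪ xz)*y)* = 12 states, 12 ε-transitions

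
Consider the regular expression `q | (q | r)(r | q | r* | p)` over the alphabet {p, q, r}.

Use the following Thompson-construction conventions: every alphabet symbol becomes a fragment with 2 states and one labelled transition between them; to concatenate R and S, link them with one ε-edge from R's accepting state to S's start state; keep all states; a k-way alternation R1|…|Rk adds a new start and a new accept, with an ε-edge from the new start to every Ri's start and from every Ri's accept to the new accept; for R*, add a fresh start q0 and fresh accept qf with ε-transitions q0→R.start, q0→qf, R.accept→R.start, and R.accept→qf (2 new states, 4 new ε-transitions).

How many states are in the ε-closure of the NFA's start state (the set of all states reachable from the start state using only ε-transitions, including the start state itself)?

Let C(F) = |ε-closure(F.start)| within fragment F, and note whether F accepts ε. Symbol fragments have C = 1 and do not accept ε. Then:
  q | r — new start ε-reaches every alternative's start; none of them accept ε, so the new accept is not reached: |ε-closure| = 1 + 1 + 1 = 3
  r* — the star's fresh start ε-reaches both the body's start and the fresh accept: |ε-closure| = 2 + 1 = 3
  r | q | r* | p — |ε-closure| = 1 (new start) + (1 + 1 + 3 + 1) + 1 (new accept, since some branch ε-reaches its own accept) = 8
  (q | r)(r | q | r* | p) — |ε-closure| equals the left operand's closure size = 3 (its accept is not ε-reachable, so the closure stops there)
  q | (q | r)(r | q | r* | p) — |ε-closure| = 1 + 1 + 3 = 5 (the new accept is not ε-reachable since no branch accepts ε)

5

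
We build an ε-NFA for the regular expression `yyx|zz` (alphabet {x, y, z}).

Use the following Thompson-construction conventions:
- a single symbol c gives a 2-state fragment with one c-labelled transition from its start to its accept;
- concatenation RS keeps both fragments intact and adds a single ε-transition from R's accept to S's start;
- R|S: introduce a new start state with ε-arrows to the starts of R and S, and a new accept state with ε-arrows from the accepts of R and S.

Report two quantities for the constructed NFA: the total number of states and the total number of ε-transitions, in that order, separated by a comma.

Recursing over subexpressions:
Each of the 5 symbol leaves contributes 2 states and 0 ε-transitions.
  yyx : 6 states, 2 ε-transitions
  zz : 4 states, 1 ε-transition
  yyx|zz : 12 states, 7 ε-transitions

12, 7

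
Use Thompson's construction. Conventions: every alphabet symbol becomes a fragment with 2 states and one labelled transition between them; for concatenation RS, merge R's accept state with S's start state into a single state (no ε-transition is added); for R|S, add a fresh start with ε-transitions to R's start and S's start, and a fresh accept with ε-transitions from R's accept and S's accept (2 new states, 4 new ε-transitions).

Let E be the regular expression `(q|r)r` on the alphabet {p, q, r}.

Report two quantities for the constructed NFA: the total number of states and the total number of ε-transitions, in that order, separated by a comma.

7, 4

Bottom-up over the parse tree:
Each of the 3 symbol leaves contributes 2 states and 0 ε-transitions.
  q|r → 6 states, 4 ε-transitions
  (q|r)r → 7 states, 4 ε-transitions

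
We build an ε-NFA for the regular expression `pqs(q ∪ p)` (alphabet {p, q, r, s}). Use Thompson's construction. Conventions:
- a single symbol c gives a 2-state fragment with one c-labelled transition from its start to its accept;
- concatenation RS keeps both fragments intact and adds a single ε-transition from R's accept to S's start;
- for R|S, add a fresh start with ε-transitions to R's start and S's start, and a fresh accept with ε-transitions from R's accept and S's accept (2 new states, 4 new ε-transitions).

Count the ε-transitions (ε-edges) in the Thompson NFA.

Bottom-up over the parse tree:
Each of the 5 symbol leaves contributes 0 ε-transitions.
  q ∪ p : 4 ε-transitions
  pqs(q ∪ p) : 7 ε-transitions

7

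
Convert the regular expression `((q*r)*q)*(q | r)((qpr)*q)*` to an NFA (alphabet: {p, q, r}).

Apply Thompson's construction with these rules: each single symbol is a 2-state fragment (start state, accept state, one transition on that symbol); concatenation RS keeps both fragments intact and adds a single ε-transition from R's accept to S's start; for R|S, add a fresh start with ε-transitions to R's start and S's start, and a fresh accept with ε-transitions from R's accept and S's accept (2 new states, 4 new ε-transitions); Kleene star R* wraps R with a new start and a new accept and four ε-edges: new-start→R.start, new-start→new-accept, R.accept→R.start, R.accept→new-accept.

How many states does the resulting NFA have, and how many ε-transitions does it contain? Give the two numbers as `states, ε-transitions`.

By structural recursion:
Each of the 9 symbol leaves contributes 2 states and 0 ε-transitions.
  q* — 4 states, 4 ε-transitions
  q*r — 6 states, 5 ε-transitions
  (q*r)* — 8 states, 9 ε-transitions
  (q*r)*q — 10 states, 10 ε-transitions
  ((q*r)*q)* — 12 states, 14 ε-transitions
  q | r — 6 states, 4 ε-transitions
  qpr — 6 states, 2 ε-transitions
  (qpr)* — 8 states, 6 ε-transitions
  (qpr)*q — 10 states, 7 ε-transitions
  ((qpr)*q)* — 12 states, 11 ε-transitions
  ((q*r)*q)*(q | r)((qpr)*q)* — 30 states, 31 ε-transitions

30, 31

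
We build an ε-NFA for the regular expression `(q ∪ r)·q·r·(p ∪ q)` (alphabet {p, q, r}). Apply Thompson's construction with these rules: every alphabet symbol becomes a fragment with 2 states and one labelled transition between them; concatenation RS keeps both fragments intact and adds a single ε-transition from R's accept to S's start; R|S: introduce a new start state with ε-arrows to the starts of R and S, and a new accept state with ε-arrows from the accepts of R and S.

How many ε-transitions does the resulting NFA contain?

Per subexpression:
Each of the 6 symbol leaves contributes 0 ε-transitions.
  q ∪ r = 4 ε-transitions
  p ∪ q = 4 ε-transitions
  (q ∪ r)·q·r·(p ∪ q) = 11 ε-transitions

11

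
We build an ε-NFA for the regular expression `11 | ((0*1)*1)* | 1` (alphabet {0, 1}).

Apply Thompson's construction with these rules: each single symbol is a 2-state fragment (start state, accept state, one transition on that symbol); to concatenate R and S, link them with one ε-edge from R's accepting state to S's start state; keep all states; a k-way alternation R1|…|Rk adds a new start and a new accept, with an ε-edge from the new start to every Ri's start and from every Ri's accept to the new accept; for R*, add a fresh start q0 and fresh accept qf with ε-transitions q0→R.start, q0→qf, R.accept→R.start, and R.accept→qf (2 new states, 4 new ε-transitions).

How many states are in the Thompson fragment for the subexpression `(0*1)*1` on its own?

10

Fragment for `(0*1)*1`:
Each of the 3 symbol leaves contributes a 2-state fragment.
  0* → 4 states
  0*1 → 6 states
  (0*1)* → 8 states
  (0*1)*1 → 10 states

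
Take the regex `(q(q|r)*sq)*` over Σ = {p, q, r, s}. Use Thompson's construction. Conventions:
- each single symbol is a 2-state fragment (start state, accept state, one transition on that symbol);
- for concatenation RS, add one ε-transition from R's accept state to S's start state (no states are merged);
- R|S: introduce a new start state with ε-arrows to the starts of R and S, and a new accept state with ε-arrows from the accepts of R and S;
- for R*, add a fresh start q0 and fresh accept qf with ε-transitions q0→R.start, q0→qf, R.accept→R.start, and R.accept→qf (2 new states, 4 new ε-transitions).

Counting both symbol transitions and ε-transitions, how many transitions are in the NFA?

Building bottom-up:
Each of the 5 symbol leaves contributes 1 transition (1 symbol, 0 ε).
  q|r = 6 transitions (2 symbol, 4 ε)
  (q|r)* = 10 transitions (2 symbol, 8 ε)
  q(q|r)*sq = 16 transitions (5 symbol, 11 ε)
  (q(q|r)*sq)* = 20 transitions (5 symbol, 15 ε)

20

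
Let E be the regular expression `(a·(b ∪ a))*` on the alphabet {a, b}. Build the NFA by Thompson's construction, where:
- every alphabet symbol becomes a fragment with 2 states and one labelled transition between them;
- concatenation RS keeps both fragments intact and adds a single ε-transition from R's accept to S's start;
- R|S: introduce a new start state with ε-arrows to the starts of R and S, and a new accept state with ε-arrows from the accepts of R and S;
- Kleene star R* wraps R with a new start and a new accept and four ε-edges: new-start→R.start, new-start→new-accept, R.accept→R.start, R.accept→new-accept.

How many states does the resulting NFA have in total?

Building bottom-up:
Each of the 3 symbol leaves contributes a 2-state fragment.
  b ∪ a = 6 states
  a·(b ∪ a) = 8 states
  (a·(b ∪ a))* = 10 states

10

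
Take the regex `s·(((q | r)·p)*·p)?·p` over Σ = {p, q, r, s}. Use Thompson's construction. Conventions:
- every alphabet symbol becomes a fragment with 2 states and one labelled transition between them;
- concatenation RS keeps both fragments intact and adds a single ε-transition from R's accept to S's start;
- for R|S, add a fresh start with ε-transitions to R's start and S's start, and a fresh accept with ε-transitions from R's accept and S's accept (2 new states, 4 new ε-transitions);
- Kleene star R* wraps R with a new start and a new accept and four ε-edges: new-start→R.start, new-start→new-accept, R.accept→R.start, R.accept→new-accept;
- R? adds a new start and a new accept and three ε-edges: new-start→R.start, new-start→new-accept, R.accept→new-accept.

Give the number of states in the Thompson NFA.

18

Bottom-up over the parse tree:
Each of the 6 symbol leaves contributes a 2-state fragment.
  q | r — 6 states
  (q | r)·p — 8 states
  ((q | r)·p)* — 10 states
  ((q | r)·p)*·p — 12 states
  (((q | r)·p)*·p)? — 14 states
  s·(((q | r)·p)*·p)?·p — 18 states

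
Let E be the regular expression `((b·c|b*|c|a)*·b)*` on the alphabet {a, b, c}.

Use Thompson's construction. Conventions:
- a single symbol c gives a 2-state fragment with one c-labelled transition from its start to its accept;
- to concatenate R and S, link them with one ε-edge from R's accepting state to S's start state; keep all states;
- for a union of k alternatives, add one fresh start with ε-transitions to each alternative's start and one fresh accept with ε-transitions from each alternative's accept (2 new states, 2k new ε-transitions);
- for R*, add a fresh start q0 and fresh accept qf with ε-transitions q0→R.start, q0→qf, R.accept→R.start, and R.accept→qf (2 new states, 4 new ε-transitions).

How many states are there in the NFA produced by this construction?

Bottom-up over the parse tree:
Each of the 6 symbol leaves contributes a 2-state fragment.
  b·c = 4 states
  b* = 4 states
  b·c|b*|c|a = 14 states
  (b·c|b*|c|a)* = 16 states
  (b·c|b*|c|a)*·b = 18 states
  ((b·c|b*|c|a)*·b)* = 20 states

20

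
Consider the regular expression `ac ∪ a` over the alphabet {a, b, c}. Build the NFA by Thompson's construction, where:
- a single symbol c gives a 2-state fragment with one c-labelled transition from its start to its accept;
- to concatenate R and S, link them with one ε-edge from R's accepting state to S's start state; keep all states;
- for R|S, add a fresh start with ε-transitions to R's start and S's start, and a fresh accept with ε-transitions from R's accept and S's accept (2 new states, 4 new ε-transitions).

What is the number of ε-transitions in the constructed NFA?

By structural recursion:
Each of the 3 symbol leaves contributes 0 ε-transitions.
  ac → 1 ε-transition
  ac ∪ a → 5 ε-transitions

5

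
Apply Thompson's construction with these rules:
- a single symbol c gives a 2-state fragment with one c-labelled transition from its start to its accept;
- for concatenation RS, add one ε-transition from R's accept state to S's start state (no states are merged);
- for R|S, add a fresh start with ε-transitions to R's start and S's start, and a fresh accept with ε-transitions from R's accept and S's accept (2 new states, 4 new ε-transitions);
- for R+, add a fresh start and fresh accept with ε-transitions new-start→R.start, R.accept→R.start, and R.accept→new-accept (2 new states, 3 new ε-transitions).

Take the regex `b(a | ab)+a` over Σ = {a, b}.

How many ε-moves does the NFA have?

10

Per subexpression:
Each of the 5 symbol leaves contributes 0 ε-transitions.
  ab : 1 ε-transition
  a | ab : 5 ε-transitions
  (a | ab)+ : 8 ε-transitions
  b(a | ab)+a : 10 ε-transitions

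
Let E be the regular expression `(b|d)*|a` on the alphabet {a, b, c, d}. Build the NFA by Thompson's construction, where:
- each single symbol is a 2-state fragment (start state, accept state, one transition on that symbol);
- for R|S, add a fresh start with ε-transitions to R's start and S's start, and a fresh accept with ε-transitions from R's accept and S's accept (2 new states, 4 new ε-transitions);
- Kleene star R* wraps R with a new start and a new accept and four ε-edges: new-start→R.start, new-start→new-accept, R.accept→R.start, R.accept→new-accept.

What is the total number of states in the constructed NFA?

12

Per subexpression:
Each of the 3 symbol leaves contributes a 2-state fragment.
  b|d → 6 states
  (b|d)* → 8 states
  (b|d)*|a → 12 states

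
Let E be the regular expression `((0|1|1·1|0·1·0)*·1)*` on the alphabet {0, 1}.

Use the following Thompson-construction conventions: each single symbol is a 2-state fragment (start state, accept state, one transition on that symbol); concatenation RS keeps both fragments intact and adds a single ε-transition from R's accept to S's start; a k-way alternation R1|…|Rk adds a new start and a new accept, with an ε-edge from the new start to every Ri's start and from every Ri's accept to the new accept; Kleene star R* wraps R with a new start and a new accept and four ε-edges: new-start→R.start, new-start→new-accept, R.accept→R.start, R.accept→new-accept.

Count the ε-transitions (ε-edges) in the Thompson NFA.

20

Recursing over subexpressions:
Each of the 8 symbol leaves contributes 0 ε-transitions.
  1·1 : 1 ε-transition
  0·1·0 : 2 ε-transitions
  0|1|1·1|0·1·0 : 11 ε-transitions
  (0|1|1·1|0·1·0)* : 15 ε-transitions
  (0|1|1·1|0·1·0)*·1 : 16 ε-transitions
  ((0|1|1·1|0·1·0)*·1)* : 20 ε-transitions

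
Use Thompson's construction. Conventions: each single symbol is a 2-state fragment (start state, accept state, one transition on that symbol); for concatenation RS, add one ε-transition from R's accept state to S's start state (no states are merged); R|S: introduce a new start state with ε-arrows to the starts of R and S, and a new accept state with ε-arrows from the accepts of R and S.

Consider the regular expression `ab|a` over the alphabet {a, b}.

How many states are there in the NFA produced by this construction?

Bottom-up over the parse tree:
Each of the 3 symbol leaves contributes a 2-state fragment.
  ab = 4 states
  ab|a = 8 states

8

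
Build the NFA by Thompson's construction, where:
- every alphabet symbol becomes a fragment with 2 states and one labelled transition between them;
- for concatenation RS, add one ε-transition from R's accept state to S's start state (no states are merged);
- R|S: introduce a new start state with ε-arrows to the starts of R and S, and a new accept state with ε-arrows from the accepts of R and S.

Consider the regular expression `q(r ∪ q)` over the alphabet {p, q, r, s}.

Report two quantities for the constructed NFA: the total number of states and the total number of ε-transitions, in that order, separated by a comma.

8, 5

Building bottom-up:
Each of the 3 symbol leaves contributes 2 states and 0 ε-transitions.
  r ∪ q — 6 states, 4 ε-transitions
  q(r ∪ q) — 8 states, 5 ε-transitions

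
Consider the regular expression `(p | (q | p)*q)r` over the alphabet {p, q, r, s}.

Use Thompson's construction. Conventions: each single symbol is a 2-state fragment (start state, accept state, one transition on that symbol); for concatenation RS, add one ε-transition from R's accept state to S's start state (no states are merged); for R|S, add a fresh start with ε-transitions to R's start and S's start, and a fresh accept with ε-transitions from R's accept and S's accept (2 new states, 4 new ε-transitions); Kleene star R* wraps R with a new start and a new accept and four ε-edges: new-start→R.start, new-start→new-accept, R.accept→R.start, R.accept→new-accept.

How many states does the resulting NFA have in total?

16

By structural recursion:
Each of the 5 symbol leaves contributes a 2-state fragment.
  q | p = 6 states
  (q | p)* = 8 states
  (q | p)*q = 10 states
  p | (q | p)*q = 14 states
  (p | (q | p)*q)r = 16 states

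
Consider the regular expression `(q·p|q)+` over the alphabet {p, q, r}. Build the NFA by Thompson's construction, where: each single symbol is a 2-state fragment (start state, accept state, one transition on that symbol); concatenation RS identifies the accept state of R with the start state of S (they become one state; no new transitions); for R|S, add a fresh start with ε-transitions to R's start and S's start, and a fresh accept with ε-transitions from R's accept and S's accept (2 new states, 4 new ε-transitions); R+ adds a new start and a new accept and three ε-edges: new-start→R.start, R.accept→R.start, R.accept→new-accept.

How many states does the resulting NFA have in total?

9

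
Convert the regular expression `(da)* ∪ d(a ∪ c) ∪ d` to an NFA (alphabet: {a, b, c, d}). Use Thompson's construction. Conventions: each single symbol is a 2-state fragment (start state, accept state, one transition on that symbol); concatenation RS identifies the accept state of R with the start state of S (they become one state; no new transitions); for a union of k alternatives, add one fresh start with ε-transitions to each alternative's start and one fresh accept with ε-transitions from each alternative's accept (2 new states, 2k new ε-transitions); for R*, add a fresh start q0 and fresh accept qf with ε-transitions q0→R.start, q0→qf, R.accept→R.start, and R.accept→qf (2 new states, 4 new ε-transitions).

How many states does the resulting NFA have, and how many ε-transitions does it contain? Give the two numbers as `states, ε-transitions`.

16, 14

Per subexpression:
Each of the 6 symbol leaves contributes 2 states and 0 ε-transitions.
  da = 3 states, 0 ε-transitions
  (da)* = 5 states, 4 ε-transitions
  a ∪ c = 6 states, 4 ε-transitions
  d(a ∪ c) = 7 states, 4 ε-transitions
  (da)* ∪ d(a ∪ c) ∪ d = 16 states, 14 ε-transitions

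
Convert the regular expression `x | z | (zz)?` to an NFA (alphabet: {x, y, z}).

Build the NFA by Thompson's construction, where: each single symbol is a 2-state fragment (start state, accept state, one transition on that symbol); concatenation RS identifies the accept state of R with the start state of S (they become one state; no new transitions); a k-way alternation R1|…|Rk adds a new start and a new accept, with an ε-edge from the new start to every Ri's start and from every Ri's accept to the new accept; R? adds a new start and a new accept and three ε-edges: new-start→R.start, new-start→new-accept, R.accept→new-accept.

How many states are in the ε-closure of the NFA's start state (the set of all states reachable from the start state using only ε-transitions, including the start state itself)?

Let C(F) = |ε-closure(F.start)| within fragment F, and note whether F accepts ε. Symbol fragments have C = 1 and do not accept ε. Then:
  zz → same as the first factor's closure: |closure| = 1
  (zz)? → new start has ε-edges to the inner start and to the new accept, so |closure| = 2 + 1 = 3
  x | z | (zz)? → |closure| = 1 (new start) + (1 + 1 + 3) + 1 (new accept, since some branch ε-reaches its own accept) = 7

7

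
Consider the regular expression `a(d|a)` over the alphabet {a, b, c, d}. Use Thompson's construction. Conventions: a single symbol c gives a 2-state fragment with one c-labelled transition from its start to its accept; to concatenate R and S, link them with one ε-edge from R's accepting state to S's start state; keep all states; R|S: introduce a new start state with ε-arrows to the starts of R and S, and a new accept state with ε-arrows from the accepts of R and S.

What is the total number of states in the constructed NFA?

8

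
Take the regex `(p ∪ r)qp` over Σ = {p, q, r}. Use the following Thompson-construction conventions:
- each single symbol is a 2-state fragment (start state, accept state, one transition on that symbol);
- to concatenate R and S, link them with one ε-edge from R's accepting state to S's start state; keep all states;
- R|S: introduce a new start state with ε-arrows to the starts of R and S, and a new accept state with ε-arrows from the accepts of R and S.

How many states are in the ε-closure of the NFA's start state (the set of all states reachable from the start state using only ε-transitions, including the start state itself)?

3

Let C(F) = |ε-closure(F.start)| within fragment F, and note whether F accepts ε. Symbol fragments have C = 1 and do not accept ε. Then:
  p ∪ r : new start ε-reaches every alternative's start; none of them accept ε, so the new accept is not reached: C = 1 + 1 + 1 = 3
  (p ∪ r)qp : same as the first factor's closure: C = 3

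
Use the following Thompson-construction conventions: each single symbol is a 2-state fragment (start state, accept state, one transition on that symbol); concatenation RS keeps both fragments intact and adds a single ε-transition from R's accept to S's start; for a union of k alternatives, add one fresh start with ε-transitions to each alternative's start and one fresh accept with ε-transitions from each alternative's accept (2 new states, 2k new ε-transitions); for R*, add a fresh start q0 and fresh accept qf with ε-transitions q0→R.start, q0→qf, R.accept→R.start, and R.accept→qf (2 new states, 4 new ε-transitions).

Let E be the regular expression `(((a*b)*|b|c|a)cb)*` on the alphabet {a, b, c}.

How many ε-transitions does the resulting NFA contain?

23

By structural recursion:
Each of the 7 symbol leaves contributes 0 ε-transitions.
  a* = 4 ε-transitions
  a*b = 5 ε-transitions
  (a*b)* = 9 ε-transitions
  (a*b)*|b|c|a = 17 ε-transitions
  ((a*b)*|b|c|a)cb = 19 ε-transitions
  (((a*b)*|b|c|a)cb)* = 23 ε-transitions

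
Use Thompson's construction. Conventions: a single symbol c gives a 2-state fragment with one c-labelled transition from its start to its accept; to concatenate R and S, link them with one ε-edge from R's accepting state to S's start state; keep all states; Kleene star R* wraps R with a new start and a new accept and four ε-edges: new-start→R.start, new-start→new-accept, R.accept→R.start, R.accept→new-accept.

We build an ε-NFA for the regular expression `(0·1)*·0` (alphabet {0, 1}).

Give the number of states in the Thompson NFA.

Recursing over subexpressions:
Each of the 3 symbol leaves contributes a 2-state fragment.
  0·1 : 4 states
  (0·1)* : 6 states
  (0·1)*·0 : 8 states

8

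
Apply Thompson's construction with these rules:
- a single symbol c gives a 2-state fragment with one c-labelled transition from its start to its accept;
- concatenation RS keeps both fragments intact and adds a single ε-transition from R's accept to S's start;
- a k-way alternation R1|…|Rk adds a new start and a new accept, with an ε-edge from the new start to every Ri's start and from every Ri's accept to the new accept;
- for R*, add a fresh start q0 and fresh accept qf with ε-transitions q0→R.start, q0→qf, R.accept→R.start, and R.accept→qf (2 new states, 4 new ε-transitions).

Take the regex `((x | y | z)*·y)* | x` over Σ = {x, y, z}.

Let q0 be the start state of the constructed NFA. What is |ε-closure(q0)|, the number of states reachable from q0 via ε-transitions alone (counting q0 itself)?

Compute the ε-closure size of each fragment's start state recursively; a symbol fragment's start has no outgoing ε-edge, so its closure is just itself (size 1).
  x | y | z → new start ε-reaches every alternative's start; none of them accept ε, so the new accept is not reached: C = 1 + 1 + 1 + 1 = 4
  (x | y | z)* → C = 1 (new start) + 4 (body) + 1 (new accept) = 6
  (x | y | z)*·y → the left operand accepts ε, so the closure extends into the next operand (via the concat ε-link); C = 6 + 1 = 7
  ((x | y | z)*·y)* → C = 1 (new start) + 7 (body) + 1 (new accept) = 9
  ((x | y | z)*·y)* | x → C = 1 (new start) + (9 + 1) + 1 (new accept, since some branch ε-reaches its own accept) = 12

12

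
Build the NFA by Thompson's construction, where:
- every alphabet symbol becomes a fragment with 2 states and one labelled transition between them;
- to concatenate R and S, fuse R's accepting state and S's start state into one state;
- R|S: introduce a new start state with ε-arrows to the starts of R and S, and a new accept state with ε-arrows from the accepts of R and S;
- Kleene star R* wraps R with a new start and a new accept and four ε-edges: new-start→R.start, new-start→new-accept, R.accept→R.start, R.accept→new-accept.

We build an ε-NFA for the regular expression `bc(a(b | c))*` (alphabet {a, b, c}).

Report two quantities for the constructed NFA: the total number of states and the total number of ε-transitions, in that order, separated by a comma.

Bottom-up over the parse tree:
Each of the 5 symbol leaves contributes 2 states and 0 ε-transitions.
  b | c = 6 states, 4 ε-transitions
  a(b | c) = 7 states, 4 ε-transitions
  (a(b | c))* = 9 states, 8 ε-transitions
  bc(a(b | c))* = 11 states, 8 ε-transitions

11, 8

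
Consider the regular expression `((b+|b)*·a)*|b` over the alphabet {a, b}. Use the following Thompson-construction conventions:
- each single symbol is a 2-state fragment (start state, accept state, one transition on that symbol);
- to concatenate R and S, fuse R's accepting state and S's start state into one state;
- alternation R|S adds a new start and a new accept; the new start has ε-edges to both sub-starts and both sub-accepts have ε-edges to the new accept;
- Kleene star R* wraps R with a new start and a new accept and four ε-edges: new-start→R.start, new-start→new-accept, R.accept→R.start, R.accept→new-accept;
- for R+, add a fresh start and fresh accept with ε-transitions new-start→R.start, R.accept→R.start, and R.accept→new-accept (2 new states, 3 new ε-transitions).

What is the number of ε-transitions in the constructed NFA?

19

Per subexpression:
Each of the 4 symbol leaves contributes 0 ε-transitions.
  b+ → 3 ε-transitions
  b+|b → 7 ε-transitions
  (b+|b)* → 11 ε-transitions
  (b+|b)*·a → 11 ε-transitions
  ((b+|b)*·a)* → 15 ε-transitions
  ((b+|b)*·a)*|b → 19 ε-transitions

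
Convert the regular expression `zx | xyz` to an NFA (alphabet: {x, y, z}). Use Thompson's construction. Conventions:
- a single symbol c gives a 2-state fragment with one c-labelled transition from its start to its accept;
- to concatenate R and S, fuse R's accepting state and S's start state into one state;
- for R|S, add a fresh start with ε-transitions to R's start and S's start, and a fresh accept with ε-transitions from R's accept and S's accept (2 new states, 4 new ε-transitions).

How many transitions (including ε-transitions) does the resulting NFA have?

By structural recursion:
Each of the 5 symbol leaves contributes 1 transition (1 symbol, 0 ε).
  zx : 2 transitions (2 symbol, 0 ε)
  xyz : 3 transitions (3 symbol, 0 ε)
  zx | xyz : 9 transitions (5 symbol, 4 ε)

9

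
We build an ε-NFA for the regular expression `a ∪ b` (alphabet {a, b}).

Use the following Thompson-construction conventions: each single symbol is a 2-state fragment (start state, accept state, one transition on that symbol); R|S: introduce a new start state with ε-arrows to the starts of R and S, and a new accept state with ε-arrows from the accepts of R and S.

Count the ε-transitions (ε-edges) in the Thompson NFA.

4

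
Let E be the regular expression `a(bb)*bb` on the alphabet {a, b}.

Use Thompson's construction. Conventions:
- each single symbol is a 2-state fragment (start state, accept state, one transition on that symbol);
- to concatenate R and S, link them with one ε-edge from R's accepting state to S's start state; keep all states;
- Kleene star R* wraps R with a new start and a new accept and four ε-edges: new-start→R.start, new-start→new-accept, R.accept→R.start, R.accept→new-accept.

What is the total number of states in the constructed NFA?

12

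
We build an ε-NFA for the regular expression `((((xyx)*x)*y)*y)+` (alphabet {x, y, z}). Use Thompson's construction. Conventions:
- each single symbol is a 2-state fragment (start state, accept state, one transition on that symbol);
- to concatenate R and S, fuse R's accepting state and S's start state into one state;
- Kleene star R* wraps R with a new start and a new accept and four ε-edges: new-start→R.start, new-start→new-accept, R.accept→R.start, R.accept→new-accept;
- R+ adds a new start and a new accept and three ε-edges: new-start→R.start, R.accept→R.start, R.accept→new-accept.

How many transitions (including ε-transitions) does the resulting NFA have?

21

Building bottom-up:
Each of the 6 symbol leaves contributes 1 transition (1 symbol, 0 ε).
  xyx — 3 transitions (3 symbol, 0 ε)
  (xyx)* — 7 transitions (3 symbol, 4 ε)
  (xyx)*x — 8 transitions (4 symbol, 4 ε)
  ((xyx)*x)* — 12 transitions (4 symbol, 8 ε)
  ((xyx)*x)*y — 13 transitions (5 symbol, 8 ε)
  (((xyx)*x)*y)* — 17 transitions (5 symbol, 12 ε)
  (((xyx)*x)*y)*y — 18 transitions (6 symbol, 12 ε)
  ((((xyx)*x)*y)*y)+ — 21 transitions (6 symbol, 15 ε)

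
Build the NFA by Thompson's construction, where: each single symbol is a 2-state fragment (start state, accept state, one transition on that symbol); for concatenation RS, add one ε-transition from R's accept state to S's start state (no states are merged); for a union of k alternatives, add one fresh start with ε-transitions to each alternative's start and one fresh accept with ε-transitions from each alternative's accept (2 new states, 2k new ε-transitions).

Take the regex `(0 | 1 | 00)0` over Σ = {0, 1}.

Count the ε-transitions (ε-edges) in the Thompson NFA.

Recursing over subexpressions:
Each of the 5 symbol leaves contributes 0 ε-transitions.
  00 : 1 ε-transition
  0 | 1 | 00 : 7 ε-transitions
  (0 | 1 | 00)0 : 8 ε-transitions

8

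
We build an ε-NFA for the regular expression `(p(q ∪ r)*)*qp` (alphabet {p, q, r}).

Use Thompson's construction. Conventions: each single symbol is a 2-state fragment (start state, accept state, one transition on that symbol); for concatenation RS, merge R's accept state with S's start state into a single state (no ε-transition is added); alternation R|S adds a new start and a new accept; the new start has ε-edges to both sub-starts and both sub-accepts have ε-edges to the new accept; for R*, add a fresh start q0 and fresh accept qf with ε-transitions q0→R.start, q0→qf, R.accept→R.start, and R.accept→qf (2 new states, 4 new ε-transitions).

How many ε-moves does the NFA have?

12

Building bottom-up:
Each of the 5 symbol leaves contributes 0 ε-transitions.
  q ∪ r = 4 ε-transitions
  (q ∪ r)* = 8 ε-transitions
  p(q ∪ r)* = 8 ε-transitions
  (p(q ∪ r)*)* = 12 ε-transitions
  (p(q ∪ r)*)*qp = 12 ε-transitions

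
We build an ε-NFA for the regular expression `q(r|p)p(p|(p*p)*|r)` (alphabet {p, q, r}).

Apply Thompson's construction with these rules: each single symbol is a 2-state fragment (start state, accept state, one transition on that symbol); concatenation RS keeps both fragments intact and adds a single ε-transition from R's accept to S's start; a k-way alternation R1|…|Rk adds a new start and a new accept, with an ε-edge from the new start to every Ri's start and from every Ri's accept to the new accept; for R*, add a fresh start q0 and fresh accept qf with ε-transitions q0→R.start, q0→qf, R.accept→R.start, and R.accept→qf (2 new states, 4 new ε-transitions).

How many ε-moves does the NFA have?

22

Building bottom-up:
Each of the 8 symbol leaves contributes 0 ε-transitions.
  r|p = 4 ε-transitions
  p* = 4 ε-transitions
  p*p = 5 ε-transitions
  (p*p)* = 9 ε-transitions
  p|(p*p)*|r = 15 ε-transitions
  q(r|p)p(p|(p*p)*|r) = 22 ε-transitions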